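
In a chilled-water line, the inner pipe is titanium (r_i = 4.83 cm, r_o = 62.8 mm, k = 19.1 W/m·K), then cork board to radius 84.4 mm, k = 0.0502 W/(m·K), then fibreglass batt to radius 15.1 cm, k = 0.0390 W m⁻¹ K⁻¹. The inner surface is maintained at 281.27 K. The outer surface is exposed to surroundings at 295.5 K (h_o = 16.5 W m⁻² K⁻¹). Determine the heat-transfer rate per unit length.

Q' = 4.21 W/m

Series thermal resistances, inner to outer:
  R'_titanium = ln(0.0628/0.0483)/(2πk) = 0.2625/(2π·19.1) = 0.002188 m·K/W
  R'_cork board = ln(0.0844/0.0628)/(2πk) = 0.2956/(2π·0.0502) = 0.9372 m·K/W
  R'_fibreglass batt = ln(0.151/0.0844)/(2πk) = 0.5817/(2π·0.0390) = 2.374 m·K/W
  R'_conv,out = 1/(2πr h) = 1/(2π·0.151·16.5) = 0.06388 m·K/W
ΣR = 0.002188 + 0.9372 + 2.374 + 0.06388 = 3.377 m·K/W
Q' = ΔT/ΣR = (281.27 K − 295.5 K)/3.377 = -4.21 W/m
(Negative Q' ⇒ heat flows inward; heat gain = 4.21 W/m.)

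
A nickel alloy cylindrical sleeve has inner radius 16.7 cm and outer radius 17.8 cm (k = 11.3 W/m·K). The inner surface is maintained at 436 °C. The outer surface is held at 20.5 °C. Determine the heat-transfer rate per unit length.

Q' = 4.62×10^5 W/m

Q' = 2πk·ΔT/ln(r₂/r₁) = 2π × 11.3 × 415.5 / ln(0.178/0.167) = 4.62×10^5 W/m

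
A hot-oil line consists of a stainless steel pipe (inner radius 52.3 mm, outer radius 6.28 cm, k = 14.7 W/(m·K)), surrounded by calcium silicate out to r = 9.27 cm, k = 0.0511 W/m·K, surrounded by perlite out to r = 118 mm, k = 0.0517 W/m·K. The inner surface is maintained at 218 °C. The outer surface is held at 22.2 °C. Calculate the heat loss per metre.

Resistance network (inner→outer):
  R'_stainless steel = ln(0.0628/0.0523)/(2πk) = 0.1830/(2π·14.7) = 0.001981 m·K/W
  R'_calcium silicate = ln(0.0927/0.0628)/(2πk) = 0.3894/(2π·0.0511) = 1.213 m·K/W
  R'_perlite = ln(0.118/0.0927)/(2πk) = 0.2413/(2π·0.0517) = 0.7429 m·K/W
ΣR = 0.001981 + 1.213 + 0.7429 = 1.958 m·K/W
Q' = ΔT/ΣR = (218 °C − 22.2 °C)/1.958 = 100 W/m

Q' = 100 W/m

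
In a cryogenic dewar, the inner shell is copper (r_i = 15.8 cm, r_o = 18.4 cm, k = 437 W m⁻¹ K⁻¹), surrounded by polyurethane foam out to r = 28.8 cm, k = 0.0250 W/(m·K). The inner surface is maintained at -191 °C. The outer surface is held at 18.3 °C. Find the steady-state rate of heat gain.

Q = 33.5 W

Treat each layer as a resistance in series:
  R_copper = (1/0.158 − 1/0.184)/(4πk) = 0.8943/(4π·437) = 1.629×10^-4 K/W
  R_polyurethane foam = (1/0.184 − 1/0.288)/(4πk) = 1.963/(4π·0.0250) = 6.247 K/W
ΣR = 1.629×10^-4 + 6.247 = 6.247 K/W
Q = ΔT/ΣR = (-191 °C − 18.3 °C)/6.247 = -33.5 W
(Negative Q ⇒ heat flows inward; heat gain = 33.5 W.)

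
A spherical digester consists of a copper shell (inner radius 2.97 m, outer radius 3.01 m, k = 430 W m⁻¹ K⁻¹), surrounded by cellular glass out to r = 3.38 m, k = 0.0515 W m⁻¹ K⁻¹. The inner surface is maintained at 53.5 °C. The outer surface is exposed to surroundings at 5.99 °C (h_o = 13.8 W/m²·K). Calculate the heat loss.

Series thermal resistances, inner to outer:
  R_copper = (1/2.97 − 1/3.01)/(4πk) = 0.004474/(4π·430) = 8.281×10^-7 K/W
  R_cellular glass = (1/3.01 − 1/3.38)/(4πk) = 0.03637/(4π·0.0515) = 0.05620 K/W
  R_conv,out = 1/(4πr²h) = 1/(4π·3.38²·13.8) = 5.048×10^-4 K/W
ΣR = 8.281×10^-7 + 0.05620 + 5.048×10^-4 = 0.05671 K/W
Q = ΔT/ΣR = (53.5 °C − 5.99 °C)/0.05671 = 838 W

Q = 838 W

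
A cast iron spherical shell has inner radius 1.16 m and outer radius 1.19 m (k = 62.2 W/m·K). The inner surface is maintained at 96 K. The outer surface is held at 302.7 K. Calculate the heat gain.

Q = 4πk·ΔT/(1/r₁ − 1/r₂) = 4π × 62.2 × 206.7 / (1/1.16 − 1/1.19) = 7.43×10^6 W

Q = 7430 kW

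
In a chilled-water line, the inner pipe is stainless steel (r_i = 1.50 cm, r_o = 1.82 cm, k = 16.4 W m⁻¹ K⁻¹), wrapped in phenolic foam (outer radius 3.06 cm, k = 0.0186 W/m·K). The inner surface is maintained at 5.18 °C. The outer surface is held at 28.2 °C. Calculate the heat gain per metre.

Series thermal resistances, inner to outer:
  R'_stainless steel = ln(0.0182/0.0150)/(2πk) = 0.1934/(2π·16.4) = 0.001877 m·K/W
  R'_phenolic foam = ln(0.0306/0.0182)/(2πk) = 0.5196/(2π·0.0186) = 4.446 m·K/W
ΣR = 0.001877 + 4.446 = 4.448 m·K/W
Q' = ΔT/ΣR = (5.18 °C − 28.2 °C)/4.448 = -5.18 W/m
(Negative Q' ⇒ heat flows inward; heat gain = 5.18 W/m.)

Q' = 5.18 W/m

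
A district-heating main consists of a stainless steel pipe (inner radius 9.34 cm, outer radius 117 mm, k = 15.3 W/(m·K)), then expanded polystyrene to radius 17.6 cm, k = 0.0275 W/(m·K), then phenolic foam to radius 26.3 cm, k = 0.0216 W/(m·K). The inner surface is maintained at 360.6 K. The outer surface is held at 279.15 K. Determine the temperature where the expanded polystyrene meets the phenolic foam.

T = 324.4 K

Series thermal resistances, inner to outer:
  R'_stainless steel = ln(0.117/0.0934)/(2πk) = 0.2253/(2π·15.3) = 0.002343 m·K/W
  R'_expanded polystyrene = ln(0.176/0.117)/(2πk) = 0.4083/(2π·0.0275) = 2.363 m·K/W
  R'_phenolic foam = ln(0.263/0.176)/(2πk) = 0.4017/(2π·0.0216) = 2.960 m·K/W
ΣR = 0.002343 + 2.363 + 2.960 = 5.325 m·K/W
Q' = ΔT/ΣR = (360.6 K − 279.15 K)/5.325 = 15.30 W/m
From the inner boundary to the expanded polystyrene/phenolic foam interface, ΣR_partial = 2.365 m·K/W.
T_interface = T_in − Q'·ΣR_partial = 360.6 K − (15.30)(2.365) = 324.4 K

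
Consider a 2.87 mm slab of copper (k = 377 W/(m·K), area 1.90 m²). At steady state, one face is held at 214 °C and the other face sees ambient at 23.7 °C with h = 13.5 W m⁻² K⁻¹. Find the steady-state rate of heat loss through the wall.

Series thermal resistances, inner to outer:
  R_copper = L/(kA) = 0.00287/(377·1.90) = 4.007×10^-6 K/W
  R_conv,out = 1/(hA) = 1/(13.5·1.90) = 0.03899 K/W
ΣR = 4.007×10^-6 + 0.03899 = 0.03899 K/W
Q = ΔT/ΣR = (214 °C − 23.7 °C)/0.03899 = 4880 W

Q = 4.88 kW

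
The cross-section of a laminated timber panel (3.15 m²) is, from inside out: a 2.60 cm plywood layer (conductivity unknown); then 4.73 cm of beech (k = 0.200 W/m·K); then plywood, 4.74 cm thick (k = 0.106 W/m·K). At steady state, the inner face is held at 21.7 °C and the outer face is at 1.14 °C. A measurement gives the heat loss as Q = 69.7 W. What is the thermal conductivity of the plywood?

ΣR = ΔT/Q = |21.7 − 1.14|/69.7 = 0.2950 K/W
Known resistances:
  R_beech = L/(kA) = 0.0473/(0.200·3.15) = 0.07508 K/W
  R_plywood = L/(kA) = 0.0474/(0.106·3.15) = 0.1420 K/W
R_plywood = ΣR − ΣR_known = 0.2950 − 0.2171 = 0.07790 K/W
L/(kA) = 0.07790 ⇒ k = 0.0260/(0.07790·3.15) = 0.106 W/m·K

k = 0.106 W/m·K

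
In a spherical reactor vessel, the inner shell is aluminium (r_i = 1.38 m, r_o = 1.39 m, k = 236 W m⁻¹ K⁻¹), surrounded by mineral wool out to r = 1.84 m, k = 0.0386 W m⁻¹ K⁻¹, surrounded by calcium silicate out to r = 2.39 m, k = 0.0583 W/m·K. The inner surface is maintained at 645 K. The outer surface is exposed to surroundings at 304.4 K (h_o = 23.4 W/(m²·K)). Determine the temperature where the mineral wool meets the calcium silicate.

T = 414 K

Treat each layer as a resistance in series:
  R_aluminium = (1/1.38 − 1/1.39)/(4πk) = 0.005213/(4π·236) = 1.758×10^-6 K/W
  R_mineral wool = (1/1.39 − 1/1.84)/(4πk) = 0.1759/(4π·0.0386) = 0.3627 K/W
  R_calcium silicate = (1/1.84 − 1/2.39)/(4πk) = 0.1251/(4π·0.0583) = 0.1707 K/W
  R_conv,out = 1/(4πr²h) = 1/(4π·2.39²·23.4) = 5.954×10^-4 K/W
ΣR = 1.758×10^-6 + 0.3627 + 0.1707 + 5.954×10^-4 = 0.5340 K/W
Q = ΔT/ΣR = (645 K − 304.4 K)/0.5340 = 637.8 W
From the inner boundary to the mineral wool/calcium silicate interface, ΣR_partial = 0.3627 K/W.
T_interface = T_in − Q·ΣR_partial = 645 K − (637.8)(0.3627) = 414 K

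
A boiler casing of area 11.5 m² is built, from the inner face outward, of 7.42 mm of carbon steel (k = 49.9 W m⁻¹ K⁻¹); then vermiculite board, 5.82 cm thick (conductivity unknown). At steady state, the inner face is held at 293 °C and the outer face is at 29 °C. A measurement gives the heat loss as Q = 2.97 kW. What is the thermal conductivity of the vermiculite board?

ΣR = ΔT/Q = |293 − 29|/2970 = 0.08889 K/W
Known resistances:
  R_carbon steel = L/(kA) = 0.00742/(49.9·11.5) = 1.293×10^-5 K/W
R_vermiculite board = ΣR − ΣR_known = 0.08889 − 1.293×10^-5 = 0.08888 K/W
L/(kA) = 0.08888 ⇒ k = 0.0582/(0.08888·11.5) = 0.0569 W/m·K

k = 0.0569 W/m·K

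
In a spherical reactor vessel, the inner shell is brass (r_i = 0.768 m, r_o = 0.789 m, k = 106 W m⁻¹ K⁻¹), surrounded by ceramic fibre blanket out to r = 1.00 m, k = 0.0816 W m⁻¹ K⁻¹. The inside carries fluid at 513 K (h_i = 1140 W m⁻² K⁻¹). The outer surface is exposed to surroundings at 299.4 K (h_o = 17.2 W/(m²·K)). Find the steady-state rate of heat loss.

Series thermal resistances, inner to outer:
  R_conv,in = 1/(4πr²h) = 1/(4π·0.768²·1140) = 1.183×10^-4 K/W
  R_brass = (1/0.768 − 1/0.789)/(4πk) = 0.03466/(4π·106) = 2.602×10^-5 K/W
  R_ceramic fibre blanket = (1/0.789 − 1/1.00)/(4πk) = 0.2674/(4π·0.0816) = 0.2608 K/W
  R_conv,out = 1/(4πr²h) = 1/(4π·1.00²·17.2) = 0.004627 K/W
ΣR = 1.183×10^-4 + 2.602×10^-5 + 0.2608 + 0.004627 = 0.2656 K/W
Q = ΔT/ΣR = (513 K − 299.4 K)/0.2656 = 804 W

Q = 804 W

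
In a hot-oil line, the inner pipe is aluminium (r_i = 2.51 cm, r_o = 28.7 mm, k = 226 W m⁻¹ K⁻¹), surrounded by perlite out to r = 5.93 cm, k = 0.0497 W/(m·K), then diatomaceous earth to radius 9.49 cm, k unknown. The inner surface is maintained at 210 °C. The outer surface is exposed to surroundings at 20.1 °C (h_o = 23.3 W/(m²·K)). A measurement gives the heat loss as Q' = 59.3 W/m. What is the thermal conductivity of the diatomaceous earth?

k = 0.0928 W/m·K

ΣR = ΔT/Q' = |210 − 20.1|/59.3 = 3.202 m·K/W
Known resistances:
  R'_aluminium = ln(0.0287/0.0251)/(2πk) = 0.1340/(2π·226) = 9.439×10^-5 m·K/W
  R'_perlite = ln(0.0593/0.0287)/(2πk) = 0.7257/(2π·0.0497) = 2.324 m·K/W
  R'_conv,out = 1/(2πr h) = 1/(2π·0.0949·23.3) = 0.07198 m·K/W
R_diatomaceous earth = ΣR − ΣR_known = 3.202 − 2.396 = 0.8060 m·K/W
ln(r₂/r₁)/(2πk) = 0.8060 ⇒ k = 0.4702/(2π·0.8060) = 0.0928 W/m·K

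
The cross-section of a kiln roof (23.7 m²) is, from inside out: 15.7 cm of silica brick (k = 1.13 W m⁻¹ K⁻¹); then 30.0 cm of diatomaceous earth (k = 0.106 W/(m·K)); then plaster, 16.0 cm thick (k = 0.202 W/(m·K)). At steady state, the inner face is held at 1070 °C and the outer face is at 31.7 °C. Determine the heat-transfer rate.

Resistance network (inner→outer):
  R_silica brick = L/(kA) = 0.157/(1.13·23.7) = 0.005862 K/W
  R_diatomaceous earth = L/(kA) = 0.300/(0.106·23.7) = 0.1194 K/W
  R_plaster = L/(kA) = 0.160/(0.202·23.7) = 0.03342 K/W
ΣR = 0.005862 + 0.1194 + 0.03342 = 0.1587 K/W
Q = ΔT/ΣR = (1070 °C − 31.7 °C)/0.1587 = 6540 W

Q = 6.54 kW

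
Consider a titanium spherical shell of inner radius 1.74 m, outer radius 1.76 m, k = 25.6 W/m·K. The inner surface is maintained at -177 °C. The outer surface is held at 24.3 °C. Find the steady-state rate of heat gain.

Q = 9920 kW

Q = 4πk·ΔT/(1/r₁ − 1/r₂) = 4π × 25.6 × 201.3 / (1/1.74 − 1/1.76) = 9.92×10^6 W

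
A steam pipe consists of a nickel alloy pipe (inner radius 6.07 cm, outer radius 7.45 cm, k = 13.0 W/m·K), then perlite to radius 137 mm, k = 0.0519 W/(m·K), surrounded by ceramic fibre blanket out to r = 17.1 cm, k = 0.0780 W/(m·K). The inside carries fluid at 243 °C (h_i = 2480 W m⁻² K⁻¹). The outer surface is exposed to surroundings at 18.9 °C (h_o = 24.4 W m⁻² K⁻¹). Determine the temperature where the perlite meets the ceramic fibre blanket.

Series thermal resistances, inner to outer:
  R'_conv,in = 1/(2πr h) = 1/(2π·0.0607·2480) = 0.001057 m·K/W
  R'_nickel alloy = ln(0.0745/0.0607)/(2πk) = 0.2049/(2π·13.0) = 0.002508 m·K/W
  R'_perlite = ln(0.137/0.0745)/(2πk) = 0.6092/(2π·0.0519) = 1.868 m·K/W
  R'_ceramic fibre blanket = ln(0.171/0.137)/(2πk) = 0.2217/(2π·0.0780) = 0.4523 m·K/W
  R'_conv,out = 1/(2πr h) = 1/(2π·0.171·24.4) = 0.03814 m·K/W
ΣR = 0.001057 + 0.002508 + 1.868 + 0.4523 + 0.03814 = 2.362 m·K/W
Q' = ΔT/ΣR = (243 °C − 18.9 °C)/2.362 = 94.88 W/m
From the inner boundary to the perlite/ceramic fibre blanket interface, ΣR_partial = 1.872 m·K/W.
T_interface = T_in − Q'·ΣR_partial = 243 °C − (94.88)(1.872) = 65.4 °C

T = 65.4 °C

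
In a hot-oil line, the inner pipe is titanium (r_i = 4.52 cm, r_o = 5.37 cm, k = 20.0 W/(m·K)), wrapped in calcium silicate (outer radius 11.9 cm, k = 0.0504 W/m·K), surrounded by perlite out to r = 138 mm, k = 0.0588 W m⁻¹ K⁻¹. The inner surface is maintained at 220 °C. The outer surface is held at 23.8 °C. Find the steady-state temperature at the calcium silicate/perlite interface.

T = 50.8 °C

Series thermal resistances, inner to outer:
  R'_titanium = ln(0.0537/0.0452)/(2πk) = 0.1723/(2π·20.0) = 0.001371 m·K/W
  R'_calcium silicate = ln(0.119/0.0537)/(2πk) = 0.7957/(2π·0.0504) = 2.513 m·K/W
  R'_perlite = ln(0.138/0.119)/(2πk) = 0.1481/(2π·0.0588) = 0.4009 m·K/W
ΣR = 0.001371 + 2.513 + 0.4009 = 2.915 m·K/W
Q' = ΔT/ΣR = (220 °C − 23.8 °C)/2.915 = 67.31 W/m
From the inner boundary to the calcium silicate/perlite interface, ΣR_partial = 2.514 m·K/W.
T_interface = T_in − Q'·ΣR_partial = 220 °C − (67.31)(2.514) = 50.8 °C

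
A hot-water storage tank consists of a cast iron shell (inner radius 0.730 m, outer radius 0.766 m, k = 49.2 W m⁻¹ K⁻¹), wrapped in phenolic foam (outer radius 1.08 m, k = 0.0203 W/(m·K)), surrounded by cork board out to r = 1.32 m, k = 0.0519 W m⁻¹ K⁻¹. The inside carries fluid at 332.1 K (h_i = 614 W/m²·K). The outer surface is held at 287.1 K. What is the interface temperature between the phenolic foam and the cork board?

Treat each layer as a resistance in series:
  R_conv,in = 1/(4πr²h) = 1/(4π·0.730²·614) = 2.432×10^-4 K/W
  R_cast iron = (1/0.730 − 1/0.766)/(4πk) = 0.06438/(4π·49.2) = 1.041×10^-4 K/W
  R_phenolic foam = (1/0.766 − 1/1.08)/(4πk) = 0.3796/(4π·0.0203) = 1.488 K/W
  R_cork board = (1/1.08 − 1/1.32)/(4πk) = 0.1684/(4π·0.0519) = 0.2581 K/W
ΣR = 2.432×10^-4 + 1.041×10^-4 + 1.488 + 0.2581 = 1.746 K/W
Q = ΔT/ΣR = (332.1 K − 287.1 K)/1.746 = 25.77 W
From the inner boundary to the phenolic foam/cork board interface, ΣR_partial = 1.488 K/W.
T_interface = T_in − Q·ΣR_partial = 332.1 K − (25.77)(1.488) = 293.8 K

T = 293.8 K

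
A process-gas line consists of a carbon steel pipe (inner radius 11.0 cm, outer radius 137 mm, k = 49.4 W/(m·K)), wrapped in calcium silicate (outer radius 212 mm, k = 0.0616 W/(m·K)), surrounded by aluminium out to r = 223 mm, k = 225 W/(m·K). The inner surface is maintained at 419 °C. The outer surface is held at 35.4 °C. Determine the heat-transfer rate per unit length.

Q' = 340 W/m

Treat each layer as a resistance in series:
  R'_carbon steel = ln(0.137/0.110)/(2πk) = 0.2195/(2π·49.4) = 7.072×10^-4 m·K/W
  R'_calcium silicate = ln(0.212/0.137)/(2πk) = 0.4366/(2π·0.0616) = 1.128 m·K/W
  R'_aluminium = ln(0.223/0.212)/(2πk) = 0.05059/(2π·225) = 3.578×10^-5 m·K/W
ΣR = 7.072×10^-4 + 1.128 + 3.578×10^-5 = 1.129 m·K/W
Q' = ΔT/ΣR = (419 °C − 35.4 °C)/1.129 = 340 W/m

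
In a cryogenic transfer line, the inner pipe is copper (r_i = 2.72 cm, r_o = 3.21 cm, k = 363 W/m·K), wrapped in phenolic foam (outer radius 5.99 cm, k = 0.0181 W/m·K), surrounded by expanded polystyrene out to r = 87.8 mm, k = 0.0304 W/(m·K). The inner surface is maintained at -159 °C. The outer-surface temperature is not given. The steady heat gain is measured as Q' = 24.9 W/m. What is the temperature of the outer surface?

T_out = 27.4 °C

Sum the resistances:
  R'_copper = ln(0.0321/0.0272)/(2πk) = 0.1656/(2π·363) = 7.262×10^-5 m·K/W
  R'_phenolic foam = ln(0.0599/0.0321)/(2πk) = 0.6238/(2π·0.0181) = 5.485 m·K/W
  R'_expanded polystyrene = ln(0.0878/0.0599)/(2πk) = 0.3824/(2π·0.0304) = 2.002 m·K/W
ΣR = 7.487 m·K/W
ΔT = Q'·ΣR = 24.9 × 7.487 = 186.4 K
Heat flows inward, so T_out = T_in + ΔT = -159 + 186.4 = 27.4 °C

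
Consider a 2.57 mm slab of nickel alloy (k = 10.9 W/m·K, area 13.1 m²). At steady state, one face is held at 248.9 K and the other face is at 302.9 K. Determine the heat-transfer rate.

Q = kA·ΔT/L = 10.9 × 13.1 × |248.9 K − 302.9 K| / 0.00257 = 3.00×10^6 W

Q = 3.00×10^6 W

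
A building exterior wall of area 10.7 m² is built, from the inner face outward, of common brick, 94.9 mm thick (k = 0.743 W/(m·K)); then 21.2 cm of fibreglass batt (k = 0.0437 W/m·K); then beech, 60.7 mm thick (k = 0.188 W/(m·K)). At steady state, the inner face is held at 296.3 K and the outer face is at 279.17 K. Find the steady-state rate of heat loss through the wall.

Q = 34.6 W

Series thermal resistances, inner to outer:
  R_common brick = L/(kA) = 0.0949/(0.743·10.7) = 0.01194 K/W
  R_fibreglass batt = L/(kA) = 0.212/(0.0437·10.7) = 0.4534 K/W
  R_beech = L/(kA) = 0.0607/(0.188·10.7) = 0.03017 K/W
ΣR = 0.01194 + 0.4534 + 0.03017 = 0.4955 K/W
Q = ΔT/ΣR = (296.3 K − 279.17 K)/0.4955 = 34.6 W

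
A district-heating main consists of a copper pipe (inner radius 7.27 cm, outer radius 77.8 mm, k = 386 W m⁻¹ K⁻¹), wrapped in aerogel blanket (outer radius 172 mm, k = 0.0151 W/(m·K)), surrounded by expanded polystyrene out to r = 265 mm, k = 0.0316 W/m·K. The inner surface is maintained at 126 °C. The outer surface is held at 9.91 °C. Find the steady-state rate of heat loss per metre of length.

Q' = 11.0 W/m

Series thermal resistances, inner to outer:
  R'_copper = ln(0.0778/0.0727)/(2πk) = 0.06780/(2π·386) = 2.796×10^-5 m·K/W
  R'_aerogel blanket = ln(0.172/0.0778)/(2πk) = 0.7934/(2π·0.0151) = 8.362 m·K/W
  R'_expanded polystyrene = ln(0.265/0.172)/(2πk) = 0.4322/(2π·0.0316) = 2.177 m·K/W
ΣR = 2.796×10^-5 + 8.362 + 2.177 = 10.54 m·K/W
Q' = ΔT/ΣR = (126 °C − 9.91 °C)/10.54 = 11.0 W/m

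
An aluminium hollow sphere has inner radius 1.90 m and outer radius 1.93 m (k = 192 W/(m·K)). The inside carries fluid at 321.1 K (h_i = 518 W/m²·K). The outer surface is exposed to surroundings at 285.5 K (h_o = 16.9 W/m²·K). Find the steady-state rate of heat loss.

Resistance network (inner→outer):
  R_conv,in = 1/(4πr²h) = 1/(4π·1.90²·518) = 4.256×10^-5 K/W
  R_aluminium = (1/1.90 − 1/1.93)/(4πk) = 0.008181/(4π·192) = 3.391×10^-6 K/W
  R_conv,out = 1/(4πr²h) = 1/(4π·1.93²·16.9) = 0.001264 K/W
ΣR = 4.256×10^-5 + 3.391×10^-6 + 0.001264 = 0.001310 K/W
Q = ΔT/ΣR = (321.1 K − 285.5 K)/0.001310 = 27200 W

Q = 27.2 kW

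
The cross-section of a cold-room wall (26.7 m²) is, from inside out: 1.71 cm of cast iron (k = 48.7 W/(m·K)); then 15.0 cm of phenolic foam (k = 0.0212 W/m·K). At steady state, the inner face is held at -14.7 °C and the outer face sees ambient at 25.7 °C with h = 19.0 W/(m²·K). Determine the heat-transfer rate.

Treat each layer as a resistance in series:
  R_cast iron = L/(kA) = 0.0171/(48.7·26.7) = 1.315×10^-5 K/W
  R_phenolic foam = L/(kA) = 0.150/(0.0212·26.7) = 0.2650 K/W
  R_conv,out = 1/(hA) = 1/(19.0·26.7) = 0.001971 K/W
ΣR = 1.315×10^-5 + 0.2650 + 0.001971 = 0.2670 K/W
Q = ΔT/ΣR = (-14.7 °C − 25.7 °C)/0.2670 = -151 W
(Negative Q ⇒ heat flows inward; heat gain = 151 W.)

Q = 151 W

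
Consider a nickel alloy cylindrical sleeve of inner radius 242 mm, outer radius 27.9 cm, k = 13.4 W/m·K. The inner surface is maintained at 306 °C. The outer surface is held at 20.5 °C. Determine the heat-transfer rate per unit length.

Q' = 169 kW/m

Q' = 2πk·ΔT/ln(r₂/r₁) = 2π × 13.4 × 285.5 / ln(0.279/0.242) = 1.69×10^5 W/m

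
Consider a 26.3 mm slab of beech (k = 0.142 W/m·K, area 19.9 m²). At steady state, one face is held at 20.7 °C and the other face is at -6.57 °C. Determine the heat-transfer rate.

Q = 2930 W

Q = kA·ΔT/L = 0.142 × 19.9 × |20.7 °C − -6.57 °C| / 0.0263 = 2930 W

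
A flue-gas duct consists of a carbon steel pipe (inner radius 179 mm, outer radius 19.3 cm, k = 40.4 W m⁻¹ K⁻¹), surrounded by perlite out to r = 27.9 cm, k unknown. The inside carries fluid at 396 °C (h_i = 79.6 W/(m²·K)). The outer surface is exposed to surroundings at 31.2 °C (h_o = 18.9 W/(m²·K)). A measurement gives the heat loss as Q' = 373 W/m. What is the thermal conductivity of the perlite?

ΣR = ΔT/Q' = |396 − 31.2|/373 = 0.9780 m·K/W
Known resistances:
  R'_conv,in = 1/(2πr h) = 1/(2π·0.179·79.6) = 0.01117 m·K/W
  R'_carbon steel = ln(0.193/0.179)/(2πk) = 0.07530/(2π·40.4) = 2.967×10^-4 m·K/W
  R'_conv,out = 1/(2πr h) = 1/(2π·0.279·18.9) = 0.03018 m·K/W
R_perlite = ΣR − ΣR_known = 0.9780 − 0.04165 = 0.9364 m·K/W
ln(r₂/r₁)/(2πk) = 0.9364 ⇒ k = 0.3685/(2π·0.9364) = 0.0626 W/m·K

k = 0.0626 W/m·K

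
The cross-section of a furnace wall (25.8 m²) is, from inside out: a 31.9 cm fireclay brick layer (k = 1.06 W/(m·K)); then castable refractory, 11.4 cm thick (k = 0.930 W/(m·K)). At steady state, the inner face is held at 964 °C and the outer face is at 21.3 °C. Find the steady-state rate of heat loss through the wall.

Q = 57400 W

Resistance network (inner→outer):
  R_fireclay brick = L/(kA) = 0.319/(1.06·25.8) = 0.01166 K/W
  R_castable refractory = L/(kA) = 0.114/(0.930·25.8) = 0.004751 K/W
ΣR = 0.01166 + 0.004751 = 0.01641 K/W
Q = ΔT/ΣR = (964 °C − 21.3 °C)/0.01641 = 57400 W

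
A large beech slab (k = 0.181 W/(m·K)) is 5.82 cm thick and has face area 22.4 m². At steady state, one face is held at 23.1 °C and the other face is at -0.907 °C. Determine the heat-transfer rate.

Q = kA·ΔT/L = 0.181 × 22.4 × |23.1 °C − -0.907 °C| / 0.0582 = 1670 W

Q = 1670 W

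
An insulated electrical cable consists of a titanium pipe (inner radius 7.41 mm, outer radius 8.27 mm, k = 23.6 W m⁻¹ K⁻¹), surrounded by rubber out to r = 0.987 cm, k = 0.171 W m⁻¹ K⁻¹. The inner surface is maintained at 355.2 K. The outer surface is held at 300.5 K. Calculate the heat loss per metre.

Q' = 331 W/m

Treat each layer as a resistance in series:
  R'_titanium = ln(0.00827/0.00741)/(2πk) = 0.1098/(2π·23.6) = 7.405×10^-4 m·K/W
  R'_rubber = ln(0.00987/0.00827)/(2πk) = 0.1769/(2π·0.171) = 0.1646 m·K/W
ΣR = 7.405×10^-4 + 0.1646 = 0.1653 m·K/W
Q' = ΔT/ΣR = (355.2 K − 300.5 K)/0.1653 = 331 W/m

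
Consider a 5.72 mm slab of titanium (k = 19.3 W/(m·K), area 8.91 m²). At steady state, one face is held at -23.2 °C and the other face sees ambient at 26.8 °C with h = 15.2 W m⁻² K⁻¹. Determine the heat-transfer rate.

Treat each layer as a resistance in series:
  R_titanium = L/(kA) = 0.00572/(19.3·8.91) = 3.326×10^-5 K/W
  R_conv,out = 1/(hA) = 1/(15.2·8.91) = 0.007384 K/W
ΣR = 3.326×10^-5 + 0.007384 = 0.007417 K/W
Q = ΔT/ΣR = (-23.2 °C − 26.8 °C)/0.007417 = -6740 W
(Negative Q ⇒ heat flows inward; heat gain = 6740 W.)

Q = 6.74 kW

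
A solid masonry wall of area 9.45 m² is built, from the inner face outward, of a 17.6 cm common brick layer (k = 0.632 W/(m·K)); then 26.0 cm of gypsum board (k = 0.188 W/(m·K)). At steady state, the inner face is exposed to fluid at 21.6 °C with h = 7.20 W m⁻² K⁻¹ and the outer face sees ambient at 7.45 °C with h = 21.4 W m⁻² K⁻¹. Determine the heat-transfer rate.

Resistance network (inner→outer):
  R_conv,in = 1/(hA) = 1/(7.20·9.45) = 0.01470 K/W
  R_common brick = L/(kA) = 0.176/(0.632·9.45) = 0.02947 K/W
  R_gypsum board = L/(kA) = 0.260/(0.188·9.45) = 0.1463 K/W
  R_conv,out = 1/(hA) = 1/(21.4·9.45) = 0.004945 K/W
ΣR = 0.01470 + 0.02947 + 0.1463 + 0.004945 = 0.1954 K/W
Q = ΔT/ΣR = (21.6 °C − 7.45 °C)/0.1954 = 72.4 W

Q = 72.4 W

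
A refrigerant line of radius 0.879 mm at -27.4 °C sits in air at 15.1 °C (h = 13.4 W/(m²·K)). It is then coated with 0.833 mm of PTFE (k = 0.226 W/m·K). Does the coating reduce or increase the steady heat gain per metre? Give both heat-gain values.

Critical radius for a cylinder: r_cr = k/h = 0.0169 m = 1.69 cm.
Outer radius after coating: r₂ = 8.79×10^-4 + 8.33×10^-4 = 0.001712 m.
Since r₁ < r_cr and r₂ ≤ r_cr, the coating moves toward the maximum at r_cr — heat gain rises.
Bare: R = 1/(2πr₁h) = 13.51 m·K/W; Q = 42.5/13.51 = 3.15 W/m.
Coated: R = R_cond + R_conv = 7.407 m·K/W; Q = 42.5/7.407 = 5.74 W/m.

increases: 3.15 → 5.74 W/m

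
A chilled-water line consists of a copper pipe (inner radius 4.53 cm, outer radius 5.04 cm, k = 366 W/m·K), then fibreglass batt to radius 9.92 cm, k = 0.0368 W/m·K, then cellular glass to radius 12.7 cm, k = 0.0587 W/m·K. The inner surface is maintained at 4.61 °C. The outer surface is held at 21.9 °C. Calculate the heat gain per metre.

Resistance network (inner→outer):
  R'_copper = ln(0.0504/0.0453)/(2πk) = 0.1067/(2π·366) = 4.639×10^-5 m·K/W
  R'_fibreglass batt = ln(0.0992/0.0504)/(2πk) = 0.6771/(2π·0.0368) = 2.929 m·K/W
  R'_cellular glass = ln(0.127/0.0992)/(2πk) = 0.2470/(2π·0.0587) = 0.6698 m·K/W
ΣR = 4.639×10^-5 + 2.929 + 0.6698 = 3.599 m·K/W
Q' = ΔT/ΣR = (4.61 °C − 21.9 °C)/3.599 = -4.80 W/m
(Negative Q' ⇒ heat flows inward; heat gain = 4.80 W/m.)

Q' = 4.80 W/m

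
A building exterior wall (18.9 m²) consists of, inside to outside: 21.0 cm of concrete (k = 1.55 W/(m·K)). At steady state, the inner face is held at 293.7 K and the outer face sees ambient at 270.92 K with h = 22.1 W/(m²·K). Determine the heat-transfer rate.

Q = 2.38 kW

Treat each layer as a resistance in series:
  R_concrete = L/(kA) = 0.210/(1.55·18.9) = 0.007168 K/W
  R_conv,out = 1/(hA) = 1/(22.1·18.9) = 0.002394 K/W
ΣR = 0.007168 + 0.002394 = 0.009562 K/W
Q = ΔT/ΣR = (293.7 K − 270.92 K)/0.009562 = 2380 W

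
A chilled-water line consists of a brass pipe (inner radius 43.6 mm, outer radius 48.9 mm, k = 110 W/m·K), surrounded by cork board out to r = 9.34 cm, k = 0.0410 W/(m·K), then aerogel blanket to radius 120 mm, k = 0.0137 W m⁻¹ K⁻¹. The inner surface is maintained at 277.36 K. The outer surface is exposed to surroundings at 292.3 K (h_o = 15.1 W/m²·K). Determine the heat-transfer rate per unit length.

Q' = 2.71 W/m

Treat each layer as a resistance in series:
  R'_brass = ln(0.0489/0.0436)/(2πk) = 0.1147/(2π·110) = 1.660×10^-4 m·K/W
  R'_cork board = ln(0.0934/0.0489)/(2πk) = 0.6471/(2π·0.0410) = 2.512 m·K/W
  R'_aerogel blanket = ln(0.120/0.0934)/(2πk) = 0.2506/(2π·0.0137) = 2.911 m·K/W
  R'_conv,out = 1/(2πr h) = 1/(2π·0.120·15.1) = 0.08783 m·K/W
ΣR = 1.660×10^-4 + 2.512 + 2.911 + 0.08783 = 5.511 m·K/W
Q' = ΔT/ΣR = (277.36 K − 292.3 K)/5.511 = -2.71 W/m
(Negative Q' ⇒ heat flows inward; heat gain = 2.71 W/m.)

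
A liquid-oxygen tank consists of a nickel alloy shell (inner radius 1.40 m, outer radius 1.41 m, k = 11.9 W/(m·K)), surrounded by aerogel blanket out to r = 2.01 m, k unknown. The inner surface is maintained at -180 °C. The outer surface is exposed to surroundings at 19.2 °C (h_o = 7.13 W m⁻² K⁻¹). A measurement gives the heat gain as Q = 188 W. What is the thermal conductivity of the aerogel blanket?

k = 0.0159 W/m·K

ΣR = ΔT/Q = |-180 − 19.2|/188 = 1.060 K/W
Known resistances:
  R_nickel alloy = (1/1.40 − 1/1.41)/(4πk) = 0.005066/(4π·11.9) = 3.388×10^-5 K/W
  R_conv,out = 1/(4πr²h) = 1/(4π·2.01²·7.13) = 0.002763 K/W
R_aerogel blanket = ΣR − ΣR_known = 1.060 − 0.002797 = 1.057 K/W
(1/r₁−1/r₂)/(4πk) = 1.057 ⇒ k = 0.2117/(4π·1.057) = 0.0159 W/m·K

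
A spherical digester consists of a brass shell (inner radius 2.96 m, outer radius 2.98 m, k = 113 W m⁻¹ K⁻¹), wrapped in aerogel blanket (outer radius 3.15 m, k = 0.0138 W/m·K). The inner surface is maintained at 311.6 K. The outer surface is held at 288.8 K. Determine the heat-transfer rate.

Series thermal resistances, inner to outer:
  R_brass = (1/2.96 − 1/2.98)/(4πk) = 0.002267/(4π·113) = 1.597×10^-6 K/W
  R_aerogel blanket = (1/2.98 − 1/3.15)/(4πk) = 0.01811/(4π·0.0138) = 0.1044 K/W
ΣR = 1.597×10^-6 + 0.1044 = 0.1044 K/W
Q = ΔT/ΣR = (311.6 K − 288.8 K)/0.1044 = 218 W

Q = 218 W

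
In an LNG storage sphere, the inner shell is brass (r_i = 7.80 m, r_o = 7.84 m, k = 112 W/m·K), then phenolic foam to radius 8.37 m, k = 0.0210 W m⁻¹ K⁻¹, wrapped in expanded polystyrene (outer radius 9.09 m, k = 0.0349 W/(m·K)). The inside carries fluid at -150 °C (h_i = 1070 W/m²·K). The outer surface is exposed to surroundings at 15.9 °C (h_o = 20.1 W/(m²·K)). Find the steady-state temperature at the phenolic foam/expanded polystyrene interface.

Resistance network (inner→outer):
  R_conv,in = 1/(4πr²h) = 1/(4π·7.80²·1070) = 1.222×10^-6 K/W
  R_brass = (1/7.80 − 1/7.84)/(4πk) = 6.541×10^-4/(4π·112) = 4.648×10^-7 K/W
  R_phenolic foam = (1/7.84 − 1/8.37)/(4πk) = 0.008077/(4π·0.0210) = 0.03061 K/W
  R_expanded polystyrene = (1/8.37 − 1/9.09)/(4πk) = 0.009463/(4π·0.0349) = 0.02158 K/W
  R_conv,out = 1/(4πr²h) = 1/(4π·9.09²·20.1) = 4.791×10^-5 K/W
ΣR = 1.222×10^-6 + 4.648×10^-7 + 0.03061 + 0.02158 + 4.791×10^-5 = 0.05224 K/W
Q = ΔT/ΣR = (-150 °C − 15.9 °C)/0.05224 = -3176 W
From the inner boundary to the phenolic foam/expanded polystyrene interface, ΣR_partial = 0.03061 K/W.
T_interface = T_in − Q·ΣR_partial = -150 °C − (-3176)(0.03061) = -52.8 °C

T = -52.8 °C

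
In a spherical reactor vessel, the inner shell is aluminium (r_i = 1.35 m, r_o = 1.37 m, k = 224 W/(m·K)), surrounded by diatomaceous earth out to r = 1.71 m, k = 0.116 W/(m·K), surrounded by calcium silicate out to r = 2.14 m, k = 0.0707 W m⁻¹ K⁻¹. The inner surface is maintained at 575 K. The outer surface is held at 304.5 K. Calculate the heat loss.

Q = 1170 W

Series thermal resistances, inner to outer:
  R_aluminium = (1/1.35 − 1/1.37)/(4πk) = 0.01081/(4π·224) = 3.842×10^-6 K/W
  R_diatomaceous earth = (1/1.37 − 1/1.71)/(4πk) = 0.1451/(4π·0.116) = 0.09956 K/W
  R_calcium silicate = (1/1.71 − 1/2.14)/(4πk) = 0.1175/(4π·0.0707) = 0.1323 K/W
ΣR = 3.842×10^-6 + 0.09956 + 0.1323 = 0.2319 K/W
Q = ΔT/ΣR = (575 K − 304.5 K)/0.2319 = 1170 W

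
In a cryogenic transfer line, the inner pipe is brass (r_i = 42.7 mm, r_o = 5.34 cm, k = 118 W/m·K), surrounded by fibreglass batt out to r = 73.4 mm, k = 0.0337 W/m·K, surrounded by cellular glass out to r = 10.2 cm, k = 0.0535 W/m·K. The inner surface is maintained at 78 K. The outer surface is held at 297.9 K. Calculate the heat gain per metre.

Treat each layer as a resistance in series:
  R'_brass = ln(0.0534/0.0427)/(2πk) = 0.2236/(2π·118) = 3.016×10^-4 m·K/W
  R'_fibreglass batt = ln(0.0734/0.0534)/(2πk) = 0.3181/(2π·0.0337) = 1.502 m·K/W
  R'_cellular glass = ln(0.102/0.0734)/(2πk) = 0.3290/(2π·0.0535) = 0.9789 m·K/W
ΣR = 3.016×10^-4 + 1.502 + 0.9789 = 2.481 m·K/W
Q' = ΔT/ΣR = (78 K − 297.9 K)/2.481 = -88.6 W/m
(Negative Q' ⇒ heat flows inward; heat gain = 88.6 W/m.)

Q' = 88.6 W/m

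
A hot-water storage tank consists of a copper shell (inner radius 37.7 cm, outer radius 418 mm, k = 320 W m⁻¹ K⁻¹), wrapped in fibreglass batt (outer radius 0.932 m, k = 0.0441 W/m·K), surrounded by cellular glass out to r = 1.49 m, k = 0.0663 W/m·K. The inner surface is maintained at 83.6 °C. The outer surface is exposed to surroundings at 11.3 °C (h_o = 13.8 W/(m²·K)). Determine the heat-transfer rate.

Q = 25.2 W

Resistance network (inner→outer):
  R_copper = (1/0.377 − 1/0.418)/(4πk) = 0.2602/(4π·320) = 6.470×10^-5 K/W
  R_fibreglass batt = (1/0.418 − 1/0.932)/(4πk) = 1.319/(4π·0.0441) = 2.381 K/W
  R_cellular glass = (1/0.932 − 1/1.49)/(4πk) = 0.4018/(4π·0.0663) = 0.4823 K/W
  R_conv,out = 1/(4πr²h) = 1/(4π·1.49²·13.8) = 0.002597 K/W
ΣR = 6.470×10^-5 + 2.381 + 0.4823 + 0.002597 = 2.866 K/W
Q = ΔT/ΣR = (83.6 °C − 11.3 °C)/2.866 = 25.2 W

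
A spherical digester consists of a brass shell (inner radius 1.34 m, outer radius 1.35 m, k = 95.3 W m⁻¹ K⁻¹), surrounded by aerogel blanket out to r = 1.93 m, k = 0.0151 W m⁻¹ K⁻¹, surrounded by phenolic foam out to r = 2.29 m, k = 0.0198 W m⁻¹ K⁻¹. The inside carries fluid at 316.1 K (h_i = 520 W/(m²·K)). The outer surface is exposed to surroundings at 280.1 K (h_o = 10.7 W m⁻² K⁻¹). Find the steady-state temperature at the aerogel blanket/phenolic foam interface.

T = 288.0 K

Resistance network (inner→outer):
  R_conv,in = 1/(4πr²h) = 1/(4π·1.34²·520) = 8.523×10^-5 K/W
  R_brass = (1/1.34 − 1/1.35)/(4πk) = 0.005528/(4π·95.3) = 4.616×10^-6 K/W
  R_aerogel blanket = (1/1.35 − 1/1.93)/(4πk) = 0.2226/(4π·0.0151) = 1.173 K/W
  R_phenolic foam = (1/1.93 − 1/2.29)/(4πk) = 0.08145/(4π·0.0198) = 0.3274 K/W
  R_conv,out = 1/(4πr²h) = 1/(4π·2.29²·10.7) = 0.001418 K/W
ΣR = 8.523×10^-5 + 4.616×10^-6 + 1.173 + 0.3274 + 0.001418 = 1.502 K/W
Q = ΔT/ΣR = (316.1 K − 280.1 K)/1.502 = 23.97 W
From the inner boundary to the aerogel blanket/phenolic foam interface, ΣR_partial = 1.173 K/W.
T_interface = T_in − Q·ΣR_partial = 316.1 K − (23.97)(1.173) = 288.0 K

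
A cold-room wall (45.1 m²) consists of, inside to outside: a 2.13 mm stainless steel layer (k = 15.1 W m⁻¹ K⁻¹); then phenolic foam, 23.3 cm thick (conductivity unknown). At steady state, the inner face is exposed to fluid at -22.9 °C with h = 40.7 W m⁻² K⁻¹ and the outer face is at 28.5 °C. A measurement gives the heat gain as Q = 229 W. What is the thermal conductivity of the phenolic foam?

ΣR = ΔT/Q = |-22.9 − 28.5|/229 = 0.2245 K/W
Known resistances:
  R_conv,in = 1/(hA) = 1/(40.7·45.1) = 5.448×10^-4 K/W
  R_stainless steel = L/(kA) = 0.00213/(15.1·45.1) = 3.128×10^-6 K/W
R_phenolic foam = ΣR − ΣR_known = 0.2245 − 5.479×10^-4 = 0.2240 K/W
L/(kA) = 0.2240 ⇒ k = 0.233/(0.2240·45.1) = 0.0231 W/m·K

k = 0.0231 W/m·K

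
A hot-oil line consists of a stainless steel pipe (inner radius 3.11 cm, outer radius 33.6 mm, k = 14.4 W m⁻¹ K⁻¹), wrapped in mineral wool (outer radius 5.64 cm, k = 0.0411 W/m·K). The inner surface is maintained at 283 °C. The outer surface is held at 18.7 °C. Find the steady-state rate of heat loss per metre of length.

Q' = 132 W/m

Resistance network (inner→outer):
  R'_stainless steel = ln(0.0336/0.0311)/(2πk) = 0.07732/(2π·14.4) = 8.546×10^-4 m·K/W
  R'_mineral wool = ln(0.0564/0.0336)/(2πk) = 0.5179/(2π·0.0411) = 2.006 m·K/W
ΣR = 8.546×10^-4 + 2.006 = 2.007 m·K/W
Q' = ΔT/ΣR = (283 °C − 18.7 °C)/2.007 = 132 W/m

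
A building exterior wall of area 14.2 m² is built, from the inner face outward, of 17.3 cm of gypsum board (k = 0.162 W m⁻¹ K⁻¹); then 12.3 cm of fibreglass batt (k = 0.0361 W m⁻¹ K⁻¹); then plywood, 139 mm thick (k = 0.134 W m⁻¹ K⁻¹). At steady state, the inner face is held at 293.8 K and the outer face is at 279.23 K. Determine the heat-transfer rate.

Series thermal resistances, inner to outer:
  R_gypsum board = L/(kA) = 0.173/(0.162·14.2) = 0.07520 K/W
  R_fibreglass batt = L/(kA) = 0.123/(0.0361·14.2) = 0.2399 K/W
  R_plywood = L/(kA) = 0.139/(0.134·14.2) = 0.07305 K/W
ΣR = 0.07520 + 0.2399 + 0.07305 = 0.3881 K/W
Q = ΔT/ΣR = (293.8 K − 279.23 K)/0.3881 = 37.5 W

Q = 37.5 W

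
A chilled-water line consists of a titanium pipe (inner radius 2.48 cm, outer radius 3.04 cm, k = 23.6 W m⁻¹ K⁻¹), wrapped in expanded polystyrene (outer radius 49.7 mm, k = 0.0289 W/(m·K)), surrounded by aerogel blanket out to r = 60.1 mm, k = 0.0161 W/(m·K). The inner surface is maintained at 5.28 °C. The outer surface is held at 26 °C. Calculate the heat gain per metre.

Q' = 4.52 W/m

Resistance network (inner→outer):
  R'_titanium = ln(0.0304/0.0248)/(2πk) = 0.2036/(2π·23.6) = 0.001373 m·K/W
  R'_expanded polystyrene = ln(0.0497/0.0304)/(2πk) = 0.4916/(2π·0.0289) = 2.707 m·K/W
  R'_aerogel blanket = ln(0.0601/0.0497)/(2πk) = 0.1900/(2π·0.0161) = 1.878 m·K/W
ΣR = 0.001373 + 2.707 + 1.878 = 4.586 m·K/W
Q' = ΔT/ΣR = (5.28 °C − 26 °C)/4.586 = -4.52 W/m
(Negative Q' ⇒ heat flows inward; heat gain = 4.52 W/m.)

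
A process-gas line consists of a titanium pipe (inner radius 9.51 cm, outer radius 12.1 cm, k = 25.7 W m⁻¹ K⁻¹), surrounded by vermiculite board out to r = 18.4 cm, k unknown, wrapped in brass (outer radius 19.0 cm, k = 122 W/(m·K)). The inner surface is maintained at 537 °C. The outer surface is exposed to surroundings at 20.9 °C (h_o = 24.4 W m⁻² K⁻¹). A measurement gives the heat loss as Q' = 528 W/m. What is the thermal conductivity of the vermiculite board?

ΣR = ΔT/Q' = |537 − 20.9|/528 = 0.9775 m·K/W
Known resistances:
  R'_titanium = ln(0.121/0.0951)/(2πk) = 0.2409/(2π·25.7) = 0.001492 m·K/W
  R'_brass = ln(0.190/0.184)/(2πk) = 0.03209/(2π·122) = 4.186×10^-5 m·K/W
  R'_conv,out = 1/(2πr h) = 1/(2π·0.190·24.4) = 0.03433 m·K/W
R_vermiculite board = ΣR − ΣR_known = 0.9775 − 0.03586 = 0.9416 m·K/W
ln(r₂/r₁)/(2πk) = 0.9416 ⇒ k = 0.4191/(2π·0.9416) = 0.0708 W/m·K

k = 0.0708 W/m·K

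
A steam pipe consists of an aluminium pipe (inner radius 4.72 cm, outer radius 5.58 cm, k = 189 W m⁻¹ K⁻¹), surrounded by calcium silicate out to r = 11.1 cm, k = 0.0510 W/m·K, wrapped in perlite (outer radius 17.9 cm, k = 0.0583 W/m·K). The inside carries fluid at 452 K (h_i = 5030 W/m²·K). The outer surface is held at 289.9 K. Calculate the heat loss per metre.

Q' = 47.0 W/m

Treat each layer as a resistance in series:
  R'_conv,in = 1/(2πr h) = 1/(2π·0.0472·5030) = 6.704×10^-4 m·K/W
  R'_aluminium = ln(0.0558/0.0472)/(2πk) = 0.1674/(2π·189) = 1.409×10^-4 m·K/W
  R'_calcium silicate = ln(0.111/0.0558)/(2πk) = 0.6878/(2π·0.0510) = 2.146 m·K/W
  R'_perlite = ln(0.179/0.111)/(2πk) = 0.4779/(2π·0.0583) = 1.305 m·K/W
ΣR = 6.704×10^-4 + 1.409×10^-4 + 2.146 + 1.305 = 3.452 m·K/W
Q' = ΔT/ΣR = (452 K − 289.9 K)/3.452 = 47.0 W/m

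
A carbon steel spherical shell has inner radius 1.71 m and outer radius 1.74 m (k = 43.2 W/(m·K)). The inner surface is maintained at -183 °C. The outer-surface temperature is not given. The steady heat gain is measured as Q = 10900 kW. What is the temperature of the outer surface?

Series resistances:
  R_carbon steel = (1/1.71 − 1/1.74)/(4πk) = 0.01008/(4π·43.2) = 1.857×10^-5 K/W
ΣR = 1.857×10^-5 K/W
ΔT = Q·ΣR = 1.09×10^7 × 1.857×10^-5 = 202.4 K
Heat flows inward, so T_out = T_in + ΔT = -183 + 202.4 = 19.4 °C

T_out = 19.4 °C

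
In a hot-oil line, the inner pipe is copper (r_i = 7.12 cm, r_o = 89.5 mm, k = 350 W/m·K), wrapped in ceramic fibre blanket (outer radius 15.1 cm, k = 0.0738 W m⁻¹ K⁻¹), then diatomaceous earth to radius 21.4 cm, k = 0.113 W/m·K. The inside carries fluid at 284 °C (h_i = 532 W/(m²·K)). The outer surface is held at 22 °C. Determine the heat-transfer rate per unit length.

Series thermal resistances, inner to outer:
  R'_conv,in = 1/(2πr h) = 1/(2π·0.0712·532) = 0.004202 m·K/W
  R'_copper = ln(0.0895/0.0712)/(2πk) = 0.2287/(2π·350) = 1.040×10^-4 m·K/W
  R'_ceramic fibre blanket = ln(0.151/0.0895)/(2πk) = 0.5230/(2π·0.0738) = 1.128 m·K/W
  R'_diatomaceous earth = ln(0.214/0.151)/(2πk) = 0.3487/(2π·0.113) = 0.4911 m·K/W
ΣR = 0.004202 + 1.040×10^-4 + 1.128 + 0.4911 = 1.623 m·K/W
Q' = ΔT/ΣR = (284 °C − 22 °C)/1.623 = 161 W/m

Q' = 161 W/m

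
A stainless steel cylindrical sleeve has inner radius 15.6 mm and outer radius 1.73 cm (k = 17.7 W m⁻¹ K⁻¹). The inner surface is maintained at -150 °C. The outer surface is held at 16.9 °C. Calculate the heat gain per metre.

Q' = 2πk·ΔT/ln(r₂/r₁) = 2π × 17.7 × 166.9 / ln(0.0173/0.0156) = 1.79×10^5 W/m

Q' = 179 kW/m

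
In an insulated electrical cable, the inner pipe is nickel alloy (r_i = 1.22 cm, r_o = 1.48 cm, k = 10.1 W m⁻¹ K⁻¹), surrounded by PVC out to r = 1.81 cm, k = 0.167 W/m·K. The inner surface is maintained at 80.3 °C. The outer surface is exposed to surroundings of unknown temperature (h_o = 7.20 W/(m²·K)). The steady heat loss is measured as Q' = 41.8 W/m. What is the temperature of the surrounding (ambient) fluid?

T_out = 21.1 °C

Sum the resistances:
  R'_nickel alloy = ln(0.0148/0.0122)/(2πk) = 0.1932/(2π·10.1) = 0.003044 m·K/W
  R'_PVC = ln(0.0181/0.0148)/(2πk) = 0.2013/(2π·0.167) = 0.1918 m·K/W
  R'_conv,out = 1/(2πr h) = 1/(2π·0.0181·7.20) = 1.221 m·K/W
ΣR = 1.416 m·K/W
ΔT = Q'·ΣR = 41.8 × 1.416 = 59.19 K
Heat flows outward, so T_out = T_in − ΔT = 80.3 − 59.19 = 21.1 °C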